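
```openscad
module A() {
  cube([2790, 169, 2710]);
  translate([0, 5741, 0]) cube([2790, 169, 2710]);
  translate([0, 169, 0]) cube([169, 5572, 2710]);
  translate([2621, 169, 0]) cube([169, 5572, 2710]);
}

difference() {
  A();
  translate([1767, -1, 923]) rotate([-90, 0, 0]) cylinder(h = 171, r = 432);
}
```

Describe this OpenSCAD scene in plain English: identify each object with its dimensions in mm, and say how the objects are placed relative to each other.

A is the wall frame of a small rectangular building: four walls, each 2710 mm tall and 169 mm thick, enclosing a footprint 2790 mm (x) by 5910 mm (y) outside-to-outside, with no floor or roof. The front and back walls (the −y and +y sides) span the full width; the two side walls fit between them.

The house frame has a circular hole of radius 432 mm through its front wall, centred at (x = 1767, z = 923).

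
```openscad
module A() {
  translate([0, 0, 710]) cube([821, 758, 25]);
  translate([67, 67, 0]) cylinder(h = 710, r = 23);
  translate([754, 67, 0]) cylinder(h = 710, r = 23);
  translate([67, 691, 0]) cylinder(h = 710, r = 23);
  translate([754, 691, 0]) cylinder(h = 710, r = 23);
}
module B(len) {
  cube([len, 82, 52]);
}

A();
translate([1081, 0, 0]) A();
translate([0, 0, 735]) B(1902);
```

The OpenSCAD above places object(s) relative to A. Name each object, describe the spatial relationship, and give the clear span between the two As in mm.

Second table starts at x = 1081; first ends at x = 821; clear span = 1081 − 821 = 260 mm.

A is a table. B is a beam. A beam spans the tops of two tables. The clear span between the two tables is 260 mm.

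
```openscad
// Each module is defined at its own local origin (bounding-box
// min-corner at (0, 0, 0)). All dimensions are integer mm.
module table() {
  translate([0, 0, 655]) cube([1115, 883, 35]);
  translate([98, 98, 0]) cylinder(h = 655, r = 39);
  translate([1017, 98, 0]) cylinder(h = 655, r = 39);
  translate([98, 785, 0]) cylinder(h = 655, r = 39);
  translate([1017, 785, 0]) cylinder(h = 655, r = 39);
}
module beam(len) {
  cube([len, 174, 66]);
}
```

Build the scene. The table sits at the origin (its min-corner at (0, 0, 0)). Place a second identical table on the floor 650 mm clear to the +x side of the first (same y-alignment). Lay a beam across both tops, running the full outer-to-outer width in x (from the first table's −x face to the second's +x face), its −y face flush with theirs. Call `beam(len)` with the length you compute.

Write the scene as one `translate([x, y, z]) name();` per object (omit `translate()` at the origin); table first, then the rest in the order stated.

table();
translate([1765, 0, 0]) table();
translate([0, 0, 690]) beam(2880);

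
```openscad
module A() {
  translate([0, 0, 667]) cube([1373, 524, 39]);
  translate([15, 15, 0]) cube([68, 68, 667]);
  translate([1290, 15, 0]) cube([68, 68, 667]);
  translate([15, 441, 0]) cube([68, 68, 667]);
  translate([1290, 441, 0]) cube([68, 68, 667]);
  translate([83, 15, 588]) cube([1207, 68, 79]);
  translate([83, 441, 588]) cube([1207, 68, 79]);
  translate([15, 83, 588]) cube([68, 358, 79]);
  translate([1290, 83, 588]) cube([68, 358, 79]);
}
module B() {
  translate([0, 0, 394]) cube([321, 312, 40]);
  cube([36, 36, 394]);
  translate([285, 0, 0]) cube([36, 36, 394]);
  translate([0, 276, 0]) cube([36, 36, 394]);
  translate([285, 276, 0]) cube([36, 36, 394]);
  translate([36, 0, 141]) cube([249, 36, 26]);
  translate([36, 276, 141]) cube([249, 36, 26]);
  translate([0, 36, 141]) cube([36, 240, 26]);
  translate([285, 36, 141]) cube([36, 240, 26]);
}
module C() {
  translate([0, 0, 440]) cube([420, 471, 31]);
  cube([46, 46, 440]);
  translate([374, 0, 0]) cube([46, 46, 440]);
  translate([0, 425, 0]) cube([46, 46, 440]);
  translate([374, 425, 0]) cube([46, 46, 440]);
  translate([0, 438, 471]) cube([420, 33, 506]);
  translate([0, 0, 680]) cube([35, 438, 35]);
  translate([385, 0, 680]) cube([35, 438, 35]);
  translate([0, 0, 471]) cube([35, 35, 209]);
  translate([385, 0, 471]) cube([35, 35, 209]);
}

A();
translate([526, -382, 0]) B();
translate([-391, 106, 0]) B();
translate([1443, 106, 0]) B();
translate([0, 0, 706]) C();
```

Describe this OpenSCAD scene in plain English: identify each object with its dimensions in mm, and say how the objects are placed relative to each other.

A is a table: top 1373 mm (x) × 524 mm (y), 39 mm thick, upper face at z = 706 mm, on four 68×68 mm square legs, each inset 15 mm from the nearest pair of top edges, running from z = 0 to the bottom of the top. Four apron rails, 68 mm thick and 79 mm tall, run between adjacent legs with their top edges flush with the underside of the top and their outer faces flush with the legs' outer faces.

B is a four-legged stool. The seat is 321×312 mm, 40 mm thick, top at z = 434 mm. It stands on four square legs, each 36×36 mm in cross-section, from z = 0 to the seat underside, each flush with a corner of the seat. Four stretchers, 36 mm wide and 26 mm tall, connect adjacent legs with their undersides at z = 141 mm, each running between the inner faces of the legs it joins and aligned with the legs' outer faces on the other axis.

C is a chair. The seat is a 420×471×31 mm slab with its top at z = 471 mm, on four 46×46 mm corner legs (flush with the seat edges, standing on z = 0). A flat backrest 33 mm thick, 506 mm tall, spans the full seat width and rises from the seat top along its +y edge, rear face flush with the rear of the seat. Two armrests of 35×35 mm section run along each side from the seat's front edge to the front of the backrest, top faces 244 mm above the seat top and outer faces flush with the seat's x-edges; a 35×35 mm post under the front of each armrest stands on the seat at the front corner.

Three stools sit around the table at the −y, −x, +x sides. The chair is on top of the table.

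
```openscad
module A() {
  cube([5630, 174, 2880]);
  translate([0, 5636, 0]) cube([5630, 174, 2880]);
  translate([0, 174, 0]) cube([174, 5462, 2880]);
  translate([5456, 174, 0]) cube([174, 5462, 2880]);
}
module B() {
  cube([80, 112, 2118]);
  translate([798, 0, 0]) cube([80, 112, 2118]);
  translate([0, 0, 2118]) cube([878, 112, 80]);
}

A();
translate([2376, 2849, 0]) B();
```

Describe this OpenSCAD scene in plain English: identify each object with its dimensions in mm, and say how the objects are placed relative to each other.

A is a box-shaped house frame (walls only): outside footprint 5630×5810 mm, wall height 2880 mm, wall thickness 174 mm. The two y-facing walls run the full x-width; the two x-facing walls fit between the inner faces of the y-facing walls.

B is a rectangular door frame: two vertical jambs of 80×112 mm section, 2118 mm tall, with a clear opening 718 mm wide between their inner faces. A header 80 mm tall and 112 mm deep lies on top of the jambs and spans the full outside width.

The door frame sits inside the house frame, centred.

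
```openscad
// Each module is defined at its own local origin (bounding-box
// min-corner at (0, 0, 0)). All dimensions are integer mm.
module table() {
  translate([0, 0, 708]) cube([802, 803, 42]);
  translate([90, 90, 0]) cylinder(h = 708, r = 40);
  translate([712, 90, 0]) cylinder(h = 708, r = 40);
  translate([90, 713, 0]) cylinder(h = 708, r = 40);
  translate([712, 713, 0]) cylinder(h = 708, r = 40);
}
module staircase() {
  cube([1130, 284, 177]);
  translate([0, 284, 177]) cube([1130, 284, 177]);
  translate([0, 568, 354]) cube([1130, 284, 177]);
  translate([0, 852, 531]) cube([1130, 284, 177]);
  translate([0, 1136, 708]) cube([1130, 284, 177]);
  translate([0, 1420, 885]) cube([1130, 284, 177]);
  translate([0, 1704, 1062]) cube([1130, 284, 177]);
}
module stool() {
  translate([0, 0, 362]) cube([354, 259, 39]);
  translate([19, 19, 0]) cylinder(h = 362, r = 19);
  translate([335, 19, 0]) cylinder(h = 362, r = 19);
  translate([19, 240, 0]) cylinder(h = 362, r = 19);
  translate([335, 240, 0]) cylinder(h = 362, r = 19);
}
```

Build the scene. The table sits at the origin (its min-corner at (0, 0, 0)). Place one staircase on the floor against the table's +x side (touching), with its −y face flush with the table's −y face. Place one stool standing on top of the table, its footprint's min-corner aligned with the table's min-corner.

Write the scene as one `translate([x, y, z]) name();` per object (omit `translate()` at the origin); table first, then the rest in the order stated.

table();
translate([802, 0, 0]) staircase();
translate([0, 0, 750]) stool();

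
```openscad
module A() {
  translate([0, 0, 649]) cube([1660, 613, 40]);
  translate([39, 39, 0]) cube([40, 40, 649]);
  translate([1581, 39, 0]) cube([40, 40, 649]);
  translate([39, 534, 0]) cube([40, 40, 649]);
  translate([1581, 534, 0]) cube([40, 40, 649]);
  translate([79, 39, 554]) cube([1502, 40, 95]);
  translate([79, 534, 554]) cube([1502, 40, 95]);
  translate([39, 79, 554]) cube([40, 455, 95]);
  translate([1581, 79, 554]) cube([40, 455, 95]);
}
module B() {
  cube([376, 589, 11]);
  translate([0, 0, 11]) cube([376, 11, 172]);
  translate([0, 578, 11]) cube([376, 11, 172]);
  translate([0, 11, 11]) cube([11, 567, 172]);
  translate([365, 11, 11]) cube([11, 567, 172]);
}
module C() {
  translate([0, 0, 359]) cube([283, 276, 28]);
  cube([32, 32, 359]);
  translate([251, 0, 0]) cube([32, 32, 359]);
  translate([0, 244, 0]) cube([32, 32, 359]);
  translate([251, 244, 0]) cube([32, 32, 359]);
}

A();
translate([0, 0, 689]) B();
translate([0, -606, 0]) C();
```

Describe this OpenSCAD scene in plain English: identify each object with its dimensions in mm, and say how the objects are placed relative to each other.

A is a rectangular dining table. The top is 1660×613×40 mm with its upper surface at z = 689 mm. It stands on four 40×40 mm square legs, each inset 39 mm from the nearest pair of top edges, running from the floor to the underside of the top. Four apron rails, 40 mm thick and 95 mm tall, run between adjacent legs with their top edges flush with the underside of the top and their outer faces flush with the legs' outer faces.

B is an open storage box with external size 376×589×183 mm and wall thickness 11 mm (the base is also 11 mm thick). The base covers the whole footprint; the four walls stand on the base, with the y-facing walls full-width and the x-facing walls fitting between their inner faces.

C is a simple wooden stool: a rectangular seat 283 mm (x) by 276 mm (y), 28 mm thick, top face at z = 387 mm, on four square legs, each 32×32 mm in cross-section. The legs rest on z = 0, each flush with a corner of the seat.

The open box is on top of the table. The stool is on the floor beside the table on its −y side.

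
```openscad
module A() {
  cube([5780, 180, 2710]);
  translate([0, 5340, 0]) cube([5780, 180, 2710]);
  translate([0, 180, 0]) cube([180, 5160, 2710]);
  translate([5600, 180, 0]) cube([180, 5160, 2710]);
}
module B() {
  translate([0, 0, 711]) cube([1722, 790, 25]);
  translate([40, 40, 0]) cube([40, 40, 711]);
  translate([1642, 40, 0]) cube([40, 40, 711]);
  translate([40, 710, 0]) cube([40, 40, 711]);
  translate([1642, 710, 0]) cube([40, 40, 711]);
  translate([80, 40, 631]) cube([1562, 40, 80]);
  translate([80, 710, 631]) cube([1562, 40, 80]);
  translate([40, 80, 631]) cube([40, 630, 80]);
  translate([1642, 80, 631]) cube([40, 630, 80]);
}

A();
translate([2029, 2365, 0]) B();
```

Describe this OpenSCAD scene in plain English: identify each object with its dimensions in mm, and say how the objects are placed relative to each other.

A is the wall frame of a small rectangular building: four walls, each 2710 mm tall and 180 mm thick, enclosing a footprint 5780 mm (x) by 5520 mm (y) outside-to-outside, with no floor or roof. The front and back walls (the −y and +y sides) span the full width; the two side walls fit between them.

B is a table with a 1722×790 mm rectangular top, 25 mm thick, top surface at z = 736 mm, supported by four 40×40 mm square legs, each inset 40 mm from the nearest pair of top edges, running from the floor. Four apron rails, 40 mm thick and 80 mm tall, run between adjacent legs with their top edges flush with the underside of the top and their outer faces flush with the legs' outer faces.

The table sits inside the house frame, centred.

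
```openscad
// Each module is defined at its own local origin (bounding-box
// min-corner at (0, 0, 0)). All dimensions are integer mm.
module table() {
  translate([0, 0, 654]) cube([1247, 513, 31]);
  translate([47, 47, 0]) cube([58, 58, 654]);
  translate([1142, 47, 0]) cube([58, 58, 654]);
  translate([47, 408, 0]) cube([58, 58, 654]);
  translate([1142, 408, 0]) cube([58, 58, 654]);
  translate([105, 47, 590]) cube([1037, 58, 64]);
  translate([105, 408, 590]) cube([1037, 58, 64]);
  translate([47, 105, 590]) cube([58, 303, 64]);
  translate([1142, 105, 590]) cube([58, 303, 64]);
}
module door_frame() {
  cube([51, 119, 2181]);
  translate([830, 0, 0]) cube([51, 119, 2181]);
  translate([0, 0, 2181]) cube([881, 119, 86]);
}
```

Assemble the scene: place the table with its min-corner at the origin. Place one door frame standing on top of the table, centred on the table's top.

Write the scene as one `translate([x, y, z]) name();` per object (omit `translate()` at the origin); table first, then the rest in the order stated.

table();
translate([183, 197, 685]) door_frame();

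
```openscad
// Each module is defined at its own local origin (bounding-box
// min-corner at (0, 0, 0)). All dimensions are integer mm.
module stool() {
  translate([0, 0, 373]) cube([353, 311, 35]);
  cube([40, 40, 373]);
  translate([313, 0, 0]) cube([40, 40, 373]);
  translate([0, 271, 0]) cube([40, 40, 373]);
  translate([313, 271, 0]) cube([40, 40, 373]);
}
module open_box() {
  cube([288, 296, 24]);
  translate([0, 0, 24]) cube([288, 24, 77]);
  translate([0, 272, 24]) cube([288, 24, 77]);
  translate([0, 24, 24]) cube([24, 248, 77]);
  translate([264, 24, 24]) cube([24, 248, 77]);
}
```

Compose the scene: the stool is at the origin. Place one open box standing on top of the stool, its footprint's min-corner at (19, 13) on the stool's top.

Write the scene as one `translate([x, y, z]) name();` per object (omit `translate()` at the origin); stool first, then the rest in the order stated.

stool();
translate([19, 13, 408]) open_box();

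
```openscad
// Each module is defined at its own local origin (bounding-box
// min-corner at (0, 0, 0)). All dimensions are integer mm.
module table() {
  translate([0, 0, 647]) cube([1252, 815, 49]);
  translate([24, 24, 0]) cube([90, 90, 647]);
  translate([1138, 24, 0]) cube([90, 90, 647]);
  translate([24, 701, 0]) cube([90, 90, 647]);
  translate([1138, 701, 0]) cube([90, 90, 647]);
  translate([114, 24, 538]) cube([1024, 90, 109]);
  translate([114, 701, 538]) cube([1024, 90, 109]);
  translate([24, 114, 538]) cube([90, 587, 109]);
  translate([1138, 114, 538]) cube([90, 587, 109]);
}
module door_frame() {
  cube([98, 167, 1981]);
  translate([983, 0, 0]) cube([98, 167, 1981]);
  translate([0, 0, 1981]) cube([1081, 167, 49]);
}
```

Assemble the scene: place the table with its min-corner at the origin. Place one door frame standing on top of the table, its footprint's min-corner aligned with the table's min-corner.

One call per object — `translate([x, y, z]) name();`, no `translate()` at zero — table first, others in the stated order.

table();
translate([0, 0, 696]) door_frame();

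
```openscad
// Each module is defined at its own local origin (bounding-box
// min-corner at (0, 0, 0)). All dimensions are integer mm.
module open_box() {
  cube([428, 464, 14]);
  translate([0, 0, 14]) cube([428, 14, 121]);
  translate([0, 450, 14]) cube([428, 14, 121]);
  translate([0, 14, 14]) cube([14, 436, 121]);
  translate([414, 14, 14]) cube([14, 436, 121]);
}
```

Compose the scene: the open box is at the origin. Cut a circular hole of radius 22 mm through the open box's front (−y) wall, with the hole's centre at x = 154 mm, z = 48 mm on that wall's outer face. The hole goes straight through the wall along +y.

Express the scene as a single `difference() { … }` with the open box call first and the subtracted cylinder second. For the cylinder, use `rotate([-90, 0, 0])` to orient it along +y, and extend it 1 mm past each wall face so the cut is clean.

difference() {
  open_box();
  translate([154, -1, 48]) rotate([-90, 0, 0]) cylinder(h = 16, r = 22);
}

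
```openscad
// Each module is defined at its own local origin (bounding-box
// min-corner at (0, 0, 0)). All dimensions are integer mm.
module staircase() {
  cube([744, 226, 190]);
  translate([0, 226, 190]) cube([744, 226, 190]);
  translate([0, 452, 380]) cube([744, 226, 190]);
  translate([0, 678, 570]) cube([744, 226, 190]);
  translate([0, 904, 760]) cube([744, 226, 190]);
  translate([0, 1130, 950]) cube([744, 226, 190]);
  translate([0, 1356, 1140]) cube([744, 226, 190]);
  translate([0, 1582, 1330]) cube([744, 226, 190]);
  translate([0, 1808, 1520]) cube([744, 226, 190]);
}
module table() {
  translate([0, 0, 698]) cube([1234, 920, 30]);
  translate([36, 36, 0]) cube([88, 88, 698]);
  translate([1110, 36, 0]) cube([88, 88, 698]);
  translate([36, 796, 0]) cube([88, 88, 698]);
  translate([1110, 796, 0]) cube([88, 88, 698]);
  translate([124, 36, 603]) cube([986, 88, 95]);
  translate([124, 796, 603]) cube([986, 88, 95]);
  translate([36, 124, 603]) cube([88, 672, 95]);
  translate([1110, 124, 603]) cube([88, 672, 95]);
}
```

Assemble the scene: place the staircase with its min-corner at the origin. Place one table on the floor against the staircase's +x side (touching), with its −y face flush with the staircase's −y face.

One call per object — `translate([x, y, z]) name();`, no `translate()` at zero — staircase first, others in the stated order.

staircase();
translate([744, 0, 0]) table();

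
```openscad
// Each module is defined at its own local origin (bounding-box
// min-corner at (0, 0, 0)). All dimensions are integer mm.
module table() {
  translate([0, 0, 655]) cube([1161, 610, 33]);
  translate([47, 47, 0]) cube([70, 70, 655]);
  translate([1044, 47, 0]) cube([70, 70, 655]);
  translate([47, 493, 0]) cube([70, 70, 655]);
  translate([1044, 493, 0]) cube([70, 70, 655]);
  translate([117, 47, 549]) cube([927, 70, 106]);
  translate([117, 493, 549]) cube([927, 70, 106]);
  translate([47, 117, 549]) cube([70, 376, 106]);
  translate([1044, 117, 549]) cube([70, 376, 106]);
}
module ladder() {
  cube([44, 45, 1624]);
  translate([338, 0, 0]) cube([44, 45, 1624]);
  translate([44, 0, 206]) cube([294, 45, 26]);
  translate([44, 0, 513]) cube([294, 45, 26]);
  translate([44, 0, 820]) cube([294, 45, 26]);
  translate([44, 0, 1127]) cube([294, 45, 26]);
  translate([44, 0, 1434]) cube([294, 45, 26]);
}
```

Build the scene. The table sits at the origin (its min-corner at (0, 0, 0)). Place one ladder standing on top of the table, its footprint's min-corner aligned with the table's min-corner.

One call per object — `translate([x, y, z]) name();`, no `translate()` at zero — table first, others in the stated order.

table();
translate([0, 0, 688]) ladder();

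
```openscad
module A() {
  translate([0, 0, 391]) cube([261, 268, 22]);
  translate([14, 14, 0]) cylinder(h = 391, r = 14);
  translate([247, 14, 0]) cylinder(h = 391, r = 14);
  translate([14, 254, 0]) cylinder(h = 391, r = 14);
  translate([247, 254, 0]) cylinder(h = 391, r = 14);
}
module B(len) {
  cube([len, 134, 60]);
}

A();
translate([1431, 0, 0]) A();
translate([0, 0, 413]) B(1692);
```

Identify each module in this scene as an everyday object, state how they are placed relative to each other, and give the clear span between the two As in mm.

Second stool starts at x = 1431; first ends at x = 261; clear span = 1431 − 261 = 1170 mm.

A is a stool. B is a beam. A beam spans the tops of two stools. The clear span between the two stools is 1170 mm.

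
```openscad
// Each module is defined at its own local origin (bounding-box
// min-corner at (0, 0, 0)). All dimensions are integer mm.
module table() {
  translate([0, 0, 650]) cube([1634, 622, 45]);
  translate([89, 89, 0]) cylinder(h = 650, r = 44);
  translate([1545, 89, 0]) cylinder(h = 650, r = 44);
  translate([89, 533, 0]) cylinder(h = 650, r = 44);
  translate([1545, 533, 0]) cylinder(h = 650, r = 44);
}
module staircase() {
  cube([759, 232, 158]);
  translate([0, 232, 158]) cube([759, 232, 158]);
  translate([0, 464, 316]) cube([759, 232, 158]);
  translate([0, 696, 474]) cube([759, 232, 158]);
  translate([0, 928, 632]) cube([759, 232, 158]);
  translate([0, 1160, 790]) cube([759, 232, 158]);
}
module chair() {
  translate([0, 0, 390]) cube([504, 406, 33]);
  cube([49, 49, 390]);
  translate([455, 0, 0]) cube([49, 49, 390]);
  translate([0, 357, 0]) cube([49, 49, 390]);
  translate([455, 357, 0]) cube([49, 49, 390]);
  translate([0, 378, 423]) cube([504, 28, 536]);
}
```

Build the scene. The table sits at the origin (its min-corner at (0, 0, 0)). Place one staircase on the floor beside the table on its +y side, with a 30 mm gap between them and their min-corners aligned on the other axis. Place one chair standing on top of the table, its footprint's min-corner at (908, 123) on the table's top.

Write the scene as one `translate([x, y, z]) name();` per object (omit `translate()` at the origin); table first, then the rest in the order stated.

table();
translate([0, 652, 0]) staircase();
translate([908, 123, 695]) chair();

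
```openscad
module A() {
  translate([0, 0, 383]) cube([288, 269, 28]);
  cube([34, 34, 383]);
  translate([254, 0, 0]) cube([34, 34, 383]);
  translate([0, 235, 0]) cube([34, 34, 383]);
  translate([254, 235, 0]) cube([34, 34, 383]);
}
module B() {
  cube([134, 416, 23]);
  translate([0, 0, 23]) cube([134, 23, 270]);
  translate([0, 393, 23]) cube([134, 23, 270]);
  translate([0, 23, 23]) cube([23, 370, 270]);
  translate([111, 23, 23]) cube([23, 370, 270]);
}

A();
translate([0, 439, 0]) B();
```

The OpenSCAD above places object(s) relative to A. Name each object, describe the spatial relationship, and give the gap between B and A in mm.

The open box's nearest face is 170 mm from the stool's +y face.

A is a stool. B is an open box. The open box is on the floor beside the stool on its +y side. The gap between the open box and the stool is 170 mm.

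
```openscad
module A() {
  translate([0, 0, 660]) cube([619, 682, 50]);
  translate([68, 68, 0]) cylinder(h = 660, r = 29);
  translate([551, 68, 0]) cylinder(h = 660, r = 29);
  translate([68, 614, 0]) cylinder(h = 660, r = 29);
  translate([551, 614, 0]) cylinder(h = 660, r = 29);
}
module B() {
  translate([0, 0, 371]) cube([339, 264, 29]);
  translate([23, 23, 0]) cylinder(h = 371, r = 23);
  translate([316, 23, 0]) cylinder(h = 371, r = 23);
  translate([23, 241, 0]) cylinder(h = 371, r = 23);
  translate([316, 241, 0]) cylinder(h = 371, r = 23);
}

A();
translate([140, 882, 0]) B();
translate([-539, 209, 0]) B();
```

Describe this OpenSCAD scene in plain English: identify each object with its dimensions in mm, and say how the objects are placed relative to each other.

A is a rectangular dining table. The top is 619×682×50 mm with its upper surface at z = 710 mm. It stands on four round legs of 58 mm diameter, each leg's bounding box inset 39 mm from the nearest pair of top edges, running from the floor to the underside of the top.

B is a simple wooden stool: a rectangular seat 339 mm (x) by 264 mm (y), 29 mm thick, top face at z = 400 mm, on four round legs, each 46 mm in diameter. The legs rest on z = 0, each leg's axis is inset half a diameter from the nearest pair of seat edges (so the leg's bounding box is flush with the corner).

Two stools sit around the table at the +y, −x sides.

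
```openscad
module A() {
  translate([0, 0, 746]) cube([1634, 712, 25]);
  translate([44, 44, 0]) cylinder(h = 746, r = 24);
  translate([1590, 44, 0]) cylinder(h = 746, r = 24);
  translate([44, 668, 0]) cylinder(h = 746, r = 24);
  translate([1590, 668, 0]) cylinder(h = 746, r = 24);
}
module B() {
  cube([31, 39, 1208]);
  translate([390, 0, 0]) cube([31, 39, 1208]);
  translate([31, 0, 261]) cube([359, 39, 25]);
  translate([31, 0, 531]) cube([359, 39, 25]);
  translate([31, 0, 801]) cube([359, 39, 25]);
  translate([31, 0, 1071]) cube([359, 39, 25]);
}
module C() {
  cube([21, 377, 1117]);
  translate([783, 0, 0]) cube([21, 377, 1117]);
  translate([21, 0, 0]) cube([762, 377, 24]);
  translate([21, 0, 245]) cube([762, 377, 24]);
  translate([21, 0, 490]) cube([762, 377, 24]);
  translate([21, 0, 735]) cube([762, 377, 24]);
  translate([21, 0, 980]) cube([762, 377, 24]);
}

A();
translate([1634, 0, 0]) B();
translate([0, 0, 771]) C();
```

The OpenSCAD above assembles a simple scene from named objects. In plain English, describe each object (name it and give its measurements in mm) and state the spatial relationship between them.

A is a table with a 1634×712 mm rectangular top, 25 mm thick, top surface at z = 771 mm, supported by four round legs of 48 mm diameter, each leg's bounding box inset 20 mm from the nearest pair of top edges, running from the floor.

B is a straight ladder. Two 31×39 mm vertical rails, 1208 mm tall, stand 421 mm apart (outside-to-outside) with their front faces coplanar on the −y side. 4 rungs, each 39 mm deep and 25 mm tall, span between the inner faces of the rails, front faces flush with the rails. The lowest rung's underside is at z = 261 mm and rungs are spaced 270 mm apart (underside to underside).

C is a bookshelf 804 mm wide overall, 377 mm deep and 1117 mm tall. The two sides are 21 mm thick vertical panels. 5 horizontal shelves of 24 mm thickness span between the inner faces of the sides; the lowest shelf sits on the floor and shelves are stacked with a clear vertical gap of 221 mm between each pair.

The ladder is against the table's +x side, with their −y faces flush. The bookshelf is on top of the table.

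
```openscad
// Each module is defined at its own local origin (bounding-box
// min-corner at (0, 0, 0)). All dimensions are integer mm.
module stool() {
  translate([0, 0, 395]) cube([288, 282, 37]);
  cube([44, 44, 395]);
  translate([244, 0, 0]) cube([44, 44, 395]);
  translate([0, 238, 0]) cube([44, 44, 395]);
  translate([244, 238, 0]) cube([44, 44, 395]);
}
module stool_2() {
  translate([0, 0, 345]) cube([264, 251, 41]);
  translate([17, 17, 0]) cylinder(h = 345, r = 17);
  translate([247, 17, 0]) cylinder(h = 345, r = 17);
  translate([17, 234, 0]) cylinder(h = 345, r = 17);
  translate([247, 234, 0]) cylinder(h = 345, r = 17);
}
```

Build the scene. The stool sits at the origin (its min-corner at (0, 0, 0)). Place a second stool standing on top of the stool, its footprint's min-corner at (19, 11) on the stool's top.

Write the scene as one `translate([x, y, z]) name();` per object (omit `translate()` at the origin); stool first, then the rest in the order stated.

stool();
translate([19, 11, 432]) stool_2();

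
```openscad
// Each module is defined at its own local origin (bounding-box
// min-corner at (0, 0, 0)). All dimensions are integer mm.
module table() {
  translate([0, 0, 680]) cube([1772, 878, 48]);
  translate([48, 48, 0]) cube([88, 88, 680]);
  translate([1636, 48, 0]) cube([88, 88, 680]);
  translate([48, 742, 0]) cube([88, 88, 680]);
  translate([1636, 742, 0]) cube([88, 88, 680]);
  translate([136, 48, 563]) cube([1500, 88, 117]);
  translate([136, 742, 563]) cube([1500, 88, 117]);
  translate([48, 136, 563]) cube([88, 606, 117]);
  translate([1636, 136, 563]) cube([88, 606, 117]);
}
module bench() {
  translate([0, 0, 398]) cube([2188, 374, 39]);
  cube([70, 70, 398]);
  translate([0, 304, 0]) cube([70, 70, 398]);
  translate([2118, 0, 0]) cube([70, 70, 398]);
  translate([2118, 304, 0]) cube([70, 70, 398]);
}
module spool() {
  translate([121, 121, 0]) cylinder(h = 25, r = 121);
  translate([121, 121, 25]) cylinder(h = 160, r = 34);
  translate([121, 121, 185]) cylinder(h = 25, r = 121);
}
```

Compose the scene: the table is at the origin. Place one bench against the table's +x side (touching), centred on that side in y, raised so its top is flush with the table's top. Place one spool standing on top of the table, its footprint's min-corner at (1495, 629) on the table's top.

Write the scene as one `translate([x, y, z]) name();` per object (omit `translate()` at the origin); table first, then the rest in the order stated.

table();
translate([1772, 252, 291]) bench();
translate([1495, 629, 728]) spool();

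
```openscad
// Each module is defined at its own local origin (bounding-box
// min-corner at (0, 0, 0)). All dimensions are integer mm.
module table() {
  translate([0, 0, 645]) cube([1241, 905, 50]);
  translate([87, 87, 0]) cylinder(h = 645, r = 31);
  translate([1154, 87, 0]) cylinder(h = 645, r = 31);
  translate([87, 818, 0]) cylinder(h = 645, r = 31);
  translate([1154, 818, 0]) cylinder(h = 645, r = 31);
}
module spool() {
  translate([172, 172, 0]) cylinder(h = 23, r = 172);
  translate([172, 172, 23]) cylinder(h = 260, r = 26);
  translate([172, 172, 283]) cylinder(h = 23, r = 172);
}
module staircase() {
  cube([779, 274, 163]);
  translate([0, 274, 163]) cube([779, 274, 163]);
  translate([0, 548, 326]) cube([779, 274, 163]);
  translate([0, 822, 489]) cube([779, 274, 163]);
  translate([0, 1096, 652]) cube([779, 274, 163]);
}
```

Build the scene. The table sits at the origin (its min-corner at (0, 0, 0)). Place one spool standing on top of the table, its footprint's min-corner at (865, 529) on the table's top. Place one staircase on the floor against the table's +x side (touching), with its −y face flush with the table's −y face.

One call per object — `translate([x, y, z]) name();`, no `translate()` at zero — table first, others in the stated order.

table();
translate([865, 529, 695]) spool();
translate([1241, 0, 0]) staircase();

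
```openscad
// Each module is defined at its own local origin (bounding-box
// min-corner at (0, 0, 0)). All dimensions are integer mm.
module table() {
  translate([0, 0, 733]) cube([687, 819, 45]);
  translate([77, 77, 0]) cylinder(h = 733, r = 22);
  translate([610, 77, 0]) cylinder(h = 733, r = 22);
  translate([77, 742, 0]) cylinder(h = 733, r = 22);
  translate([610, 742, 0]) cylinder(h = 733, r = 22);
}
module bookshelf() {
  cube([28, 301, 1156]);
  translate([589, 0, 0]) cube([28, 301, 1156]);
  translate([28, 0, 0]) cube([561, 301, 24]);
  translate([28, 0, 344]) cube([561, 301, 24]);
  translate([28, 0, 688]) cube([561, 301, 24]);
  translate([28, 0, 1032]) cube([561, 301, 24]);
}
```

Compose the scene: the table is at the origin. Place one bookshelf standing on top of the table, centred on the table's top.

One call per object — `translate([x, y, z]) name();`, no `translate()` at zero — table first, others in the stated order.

table();
translate([35, 259, 778]) bookshelf();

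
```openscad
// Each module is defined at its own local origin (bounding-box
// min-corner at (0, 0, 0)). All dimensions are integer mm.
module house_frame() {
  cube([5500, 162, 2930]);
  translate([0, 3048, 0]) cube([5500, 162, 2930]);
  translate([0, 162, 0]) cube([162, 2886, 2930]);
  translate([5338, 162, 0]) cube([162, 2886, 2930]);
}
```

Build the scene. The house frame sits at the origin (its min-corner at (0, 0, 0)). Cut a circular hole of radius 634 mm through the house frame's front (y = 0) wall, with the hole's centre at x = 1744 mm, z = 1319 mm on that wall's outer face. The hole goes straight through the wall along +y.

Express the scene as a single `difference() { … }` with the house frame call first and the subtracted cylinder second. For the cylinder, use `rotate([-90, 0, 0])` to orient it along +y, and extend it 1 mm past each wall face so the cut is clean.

difference() {
  house_frame();
  translate([1744, -1, 1319]) rotate([-90, 0, 0]) cylinder(h = 164, r = 634);
}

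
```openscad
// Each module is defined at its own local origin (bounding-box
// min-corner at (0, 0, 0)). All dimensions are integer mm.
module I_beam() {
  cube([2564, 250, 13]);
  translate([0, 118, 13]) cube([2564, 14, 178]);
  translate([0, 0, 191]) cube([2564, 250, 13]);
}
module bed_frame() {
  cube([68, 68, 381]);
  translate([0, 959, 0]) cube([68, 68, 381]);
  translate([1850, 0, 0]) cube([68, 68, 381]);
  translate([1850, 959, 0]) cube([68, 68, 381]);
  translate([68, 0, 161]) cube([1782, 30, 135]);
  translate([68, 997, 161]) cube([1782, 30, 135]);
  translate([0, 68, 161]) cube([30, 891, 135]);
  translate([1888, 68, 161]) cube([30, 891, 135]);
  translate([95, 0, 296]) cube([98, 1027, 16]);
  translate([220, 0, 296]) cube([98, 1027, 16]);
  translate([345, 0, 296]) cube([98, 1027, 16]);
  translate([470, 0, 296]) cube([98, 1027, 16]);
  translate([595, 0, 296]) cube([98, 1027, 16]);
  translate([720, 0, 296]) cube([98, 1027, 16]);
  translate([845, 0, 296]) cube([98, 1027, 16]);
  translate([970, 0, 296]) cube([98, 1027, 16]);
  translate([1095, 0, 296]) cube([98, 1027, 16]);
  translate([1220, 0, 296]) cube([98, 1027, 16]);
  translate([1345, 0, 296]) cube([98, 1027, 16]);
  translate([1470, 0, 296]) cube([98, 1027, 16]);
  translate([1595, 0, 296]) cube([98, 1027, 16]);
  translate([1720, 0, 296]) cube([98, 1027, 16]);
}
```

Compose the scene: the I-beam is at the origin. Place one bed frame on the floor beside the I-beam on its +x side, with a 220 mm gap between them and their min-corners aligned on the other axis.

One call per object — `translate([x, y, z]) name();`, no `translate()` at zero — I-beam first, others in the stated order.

I_beam();
translate([2784, 0, 0]) bed_frame();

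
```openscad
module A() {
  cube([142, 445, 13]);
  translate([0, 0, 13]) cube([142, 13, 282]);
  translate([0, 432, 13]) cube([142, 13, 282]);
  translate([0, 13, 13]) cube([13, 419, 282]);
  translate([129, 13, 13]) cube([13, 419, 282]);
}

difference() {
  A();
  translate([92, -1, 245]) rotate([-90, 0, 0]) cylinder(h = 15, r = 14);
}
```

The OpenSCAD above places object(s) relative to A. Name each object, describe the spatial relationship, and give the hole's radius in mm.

The subtracted cylinder has r = 14 mm.

A is an open box. The open box has a circular hole through its front wall. The hole's radius is 14 mm.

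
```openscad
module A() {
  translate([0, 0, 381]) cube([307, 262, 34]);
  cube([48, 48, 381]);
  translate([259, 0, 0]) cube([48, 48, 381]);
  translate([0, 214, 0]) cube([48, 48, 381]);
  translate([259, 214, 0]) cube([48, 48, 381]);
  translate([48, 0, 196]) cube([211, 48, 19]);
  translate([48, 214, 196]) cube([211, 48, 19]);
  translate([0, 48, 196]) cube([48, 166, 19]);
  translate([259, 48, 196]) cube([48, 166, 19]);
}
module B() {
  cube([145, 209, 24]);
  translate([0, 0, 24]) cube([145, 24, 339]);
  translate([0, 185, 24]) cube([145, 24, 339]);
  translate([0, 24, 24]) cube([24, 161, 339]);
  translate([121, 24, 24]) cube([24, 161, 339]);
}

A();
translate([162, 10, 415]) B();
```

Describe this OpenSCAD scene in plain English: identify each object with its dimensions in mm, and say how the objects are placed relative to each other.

A is a simple wooden stool: a rectangular seat 307 mm (x) by 262 mm (y), 34 mm thick, top face at z = 415 mm, on four square legs, each 48×48 mm in cross-section. The legs rest on z = 0, each flush with a corner of the seat. Four stretchers, 48 mm wide and 19 mm tall, connect adjacent legs with their undersides at z = 196 mm, each running between the inner faces of the legs it joins and aligned with the legs' outer faces on the other axis.

B is an open-topped rectangular box: outside dimensions 145×209×363 mm, with a uniform wall and base thickness of 24 mm. The base is a full 145×209 slab on the floor; four walls sit on top of the base. The front and back walls (the −y and +y sides) span the full width; the two side walls fit between them.

The open box is on top of the stool.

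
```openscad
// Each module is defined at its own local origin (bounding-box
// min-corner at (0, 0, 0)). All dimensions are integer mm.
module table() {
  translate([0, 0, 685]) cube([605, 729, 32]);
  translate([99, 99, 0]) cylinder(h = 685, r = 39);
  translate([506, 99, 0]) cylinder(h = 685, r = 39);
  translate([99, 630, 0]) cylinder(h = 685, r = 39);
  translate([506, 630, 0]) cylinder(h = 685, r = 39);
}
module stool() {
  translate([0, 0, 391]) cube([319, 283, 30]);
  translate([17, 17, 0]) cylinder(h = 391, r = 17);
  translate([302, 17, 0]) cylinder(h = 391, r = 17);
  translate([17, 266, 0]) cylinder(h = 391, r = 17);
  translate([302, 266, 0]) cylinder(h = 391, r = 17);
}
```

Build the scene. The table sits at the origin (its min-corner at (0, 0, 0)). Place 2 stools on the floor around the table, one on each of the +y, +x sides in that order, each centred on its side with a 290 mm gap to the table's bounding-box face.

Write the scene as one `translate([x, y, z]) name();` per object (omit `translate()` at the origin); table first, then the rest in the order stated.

table();
translate([143, 1019, 0]) stool();
translate([895, 223, 0]) stool();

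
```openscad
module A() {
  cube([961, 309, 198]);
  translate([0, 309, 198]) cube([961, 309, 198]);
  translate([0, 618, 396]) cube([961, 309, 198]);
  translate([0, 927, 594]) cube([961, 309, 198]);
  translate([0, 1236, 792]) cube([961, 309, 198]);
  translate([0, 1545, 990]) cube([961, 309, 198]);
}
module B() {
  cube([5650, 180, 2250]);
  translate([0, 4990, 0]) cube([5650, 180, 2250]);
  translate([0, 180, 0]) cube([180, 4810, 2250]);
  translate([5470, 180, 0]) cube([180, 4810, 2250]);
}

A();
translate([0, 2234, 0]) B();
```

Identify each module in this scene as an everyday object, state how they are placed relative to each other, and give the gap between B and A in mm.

The house frame's nearest face is 380 mm from the staircase's +y face.

A is a staircase. B is a house frame. The house frame is on the floor beside the staircase on its +y side. The gap between the house frame and the staircase is 380 mm.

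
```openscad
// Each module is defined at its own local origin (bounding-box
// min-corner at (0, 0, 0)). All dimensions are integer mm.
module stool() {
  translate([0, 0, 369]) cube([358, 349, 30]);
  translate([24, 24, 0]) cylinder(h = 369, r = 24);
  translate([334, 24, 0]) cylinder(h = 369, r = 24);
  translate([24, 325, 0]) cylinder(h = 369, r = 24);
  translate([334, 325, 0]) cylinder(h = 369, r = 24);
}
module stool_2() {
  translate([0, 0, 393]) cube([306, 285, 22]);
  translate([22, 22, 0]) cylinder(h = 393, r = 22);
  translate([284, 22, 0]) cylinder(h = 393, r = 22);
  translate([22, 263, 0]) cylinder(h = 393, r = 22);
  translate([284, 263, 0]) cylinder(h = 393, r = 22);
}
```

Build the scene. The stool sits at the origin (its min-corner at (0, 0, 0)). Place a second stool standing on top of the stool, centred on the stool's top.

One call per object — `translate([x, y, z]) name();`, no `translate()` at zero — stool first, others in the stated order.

stool();
translate([26, 32, 399]) stool_2();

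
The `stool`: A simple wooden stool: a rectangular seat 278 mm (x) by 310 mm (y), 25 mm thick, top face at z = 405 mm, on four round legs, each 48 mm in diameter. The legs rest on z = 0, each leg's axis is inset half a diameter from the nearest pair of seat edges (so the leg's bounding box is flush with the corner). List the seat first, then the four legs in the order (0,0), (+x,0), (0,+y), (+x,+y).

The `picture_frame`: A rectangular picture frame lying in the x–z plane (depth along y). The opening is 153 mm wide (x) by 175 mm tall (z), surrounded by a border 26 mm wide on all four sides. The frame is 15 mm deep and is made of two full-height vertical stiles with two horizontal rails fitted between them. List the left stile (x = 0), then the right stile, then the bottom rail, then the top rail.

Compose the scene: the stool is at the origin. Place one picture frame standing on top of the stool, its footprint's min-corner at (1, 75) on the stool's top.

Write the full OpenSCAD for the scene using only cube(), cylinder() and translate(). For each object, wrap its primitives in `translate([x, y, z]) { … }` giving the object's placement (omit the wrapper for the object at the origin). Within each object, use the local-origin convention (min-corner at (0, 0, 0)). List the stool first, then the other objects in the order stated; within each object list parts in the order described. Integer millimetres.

translate([0, 0, 380]) cube([278, 310, 25]);
translate([24, 24, 0]) cylinder(h = 380, r = 24);
translate([254, 24, 0]) cylinder(h = 380, r = 24);
translate([24, 286, 0]) cylinder(h = 380, r = 24);
translate([254, 286, 0]) cylinder(h = 380, r = 24);
translate([1, 75, 405]) {
  cube([26, 15, 227]);
  translate([179, 0, 0]) cube([26, 15, 227]);
  translate([26, 0, 0]) cube([153, 15, 26]);
  translate([26, 0, 201]) cube([153, 15, 26]);
}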